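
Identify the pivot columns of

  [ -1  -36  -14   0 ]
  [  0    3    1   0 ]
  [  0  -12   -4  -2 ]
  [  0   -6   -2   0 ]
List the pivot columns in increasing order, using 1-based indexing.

1, 2, 4

ρ1 -> -1·ρ1
  [ 1   36  14   0 ]
  [ 0    3   1   0 ]
  [ 0  -12  -4  -2 ]
  [ 0   -6  -2   0 ]
ρ2 -> 1/3·ρ2
  [ 1   36   14   0 ]
  [ 0    1  1/3   0 ]
  [ 0  -12   -4  -2 ]
  [ 0   -6   -2   0 ]
ρ3 -> ρ3 + 12·ρ2
  [ 1  36   14   0 ]
  [ 0   1  1/3   0 ]
  [ 0   0    0  -2 ]
  [ 0  -6   -2   0 ]
ρ4 -> ρ4 + 6·ρ2
  [ 1  36   14   0 ]
  [ 0   1  1/3   0 ]
  [ 0   0    0  -2 ]
  [ 0   0    0   0 ]
ρ3 -> -1/2·ρ3
  [ 1  36   14  0 ]
  [ 0   1  1/3  0 ]
  [ 0   0    0  1 ]
  [ 0   0    0  0 ]
ρ1 -> ρ1 − 36·ρ2
  [ 1  0    2  0 ]
  [ 0  1  1/3  0 ]
  [ 0  0    0  1 ]
  [ 0  0    0  0 ]
Pivot columns are the columns containing a leading 1.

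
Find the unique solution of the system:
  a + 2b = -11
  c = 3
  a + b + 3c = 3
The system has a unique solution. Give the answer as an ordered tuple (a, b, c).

Form the augmented matrix and row-reduce:
  [ 1  2  0  |  -11 ]
  [ 0  0  1  |    3 ]
  [ 1  1  3  |    3 ]
r3 -> r3 − r1
  [ 1   2  0  |  -11 ]
  [ 0   0  1  |    3 ]
  [ 0  -1  3  |   14 ]
r2 <-> r3
  [ 1   2  0  |  -11 ]
  [ 0  -1  3  |   14 ]
  [ 0   0  1  |    3 ]
r2 -> -1·r2
  [ 1  2   0  |  -11 ]
  [ 0  1  -3  |  -14 ]
  [ 0  0   1  |    3 ]
r2 -> r2 + 3·r3
  [ 1  2  0  |  -11 ]
  [ 0  1  0  |   -5 ]
  [ 0  0  1  |    3 ]
r1 -> r1 − 2·r2
  [ 1  0  0  |  -1 ]
  [ 0  1  0  |  -5 ]
  [ 0  0  1  |   3 ]
Reading off the last column: a = -1, b = -5, c = 3.

(-1, -5, 3)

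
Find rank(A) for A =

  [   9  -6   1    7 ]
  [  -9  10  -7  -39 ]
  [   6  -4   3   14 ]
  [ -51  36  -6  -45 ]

R1 := 1/9·R1
  [   1  -2/3  1/9  7/9 ]
  [  -9    10   -7  -39 ]
  [   6    -4    3   14 ]
  [ -51    36   -6  -45 ]
R2 := R2 + 9·R1
  [   1  -2/3  1/9  7/9 ]
  [   0     4   -6  -32 ]
  [   6    -4    3   14 ]
  [ -51    36   -6  -45 ]
R3 := R3 − 6·R1
  [   1  -2/3  1/9   7/9 ]
  [   0     4   -6   -32 ]
  [   0     0  7/3  28/3 ]
  [ -51    36   -6   -45 ]
R4 := R4 + 51·R1
  [ 1  -2/3   1/9    7/9 ]
  [ 0     4    -6    -32 ]
  [ 0     0   7/3   28/3 ]
  [ 0     2  -1/3  -16/3 ]
R2 := 1/4·R2
  [ 1  -2/3   1/9    7/9 ]
  [ 0     1  -3/2     -8 ]
  [ 0     0   7/3   28/3 ]
  [ 0     2  -1/3  -16/3 ]
R4 := R4 − 2·R2
  [ 1  -2/3   1/9   7/9 ]
  [ 0     1  -3/2    -8 ]
  [ 0     0   7/3  28/3 ]
  [ 0     0   8/3  32/3 ]
R3 := 3/7·R3
  [ 1  -2/3   1/9   7/9 ]
  [ 0     1  -3/2    -8 ]
  [ 0     0     1     4 ]
  [ 0     0   8/3  32/3 ]
R4 := R4 − 8/3·R3
  [ 1  -2/3   1/9  7/9 ]
  [ 0     1  -3/2   -8 ]
  [ 0     0     1    4 ]
  [ 0     0     0    0 ]
R2 := R2 + 3/2·R3
  [ 1  -2/3  1/9  7/9 ]
  [ 0     1    0   -2 ]
  [ 0     0    1    4 ]
  [ 0     0    0    0 ]
R1 := R1 − 1/9·R3
  [ 1  -2/3  0  1/3 ]
  [ 0     1  0   -2 ]
  [ 0     0  1    4 ]
  [ 0     0  0    0 ]
R1 := R1 + 2/3·R2
  [ 1  0  0  -1 ]
  [ 0  1  0  -2 ]
  [ 0  0  1   4 ]
  [ 0  0  0   0 ]
The reduced form has 3 nonzero rows.

rank = 3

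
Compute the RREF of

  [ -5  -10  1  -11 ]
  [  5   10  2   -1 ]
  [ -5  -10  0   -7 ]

[[1, 2, 0, 7/5], [0, 0, 1, -4], [0, 0, 0, 0]]

Multiply R1 by -1/5.
Subtract 5 times R1 from R2.
Add 5 times R1 to R3.
Multiply R2 by 1/3.
Add R2 to R3.
Add 1/5 times R2 to R1.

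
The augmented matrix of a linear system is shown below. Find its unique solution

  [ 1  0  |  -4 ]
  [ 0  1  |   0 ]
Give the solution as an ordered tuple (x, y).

(-4, 0)

Reading off the last column: x = -4, y = 0.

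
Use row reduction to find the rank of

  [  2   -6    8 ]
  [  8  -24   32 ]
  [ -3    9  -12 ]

ρ1 → 1/2·ρ1
  [  1   -3    4 ]
  [  8  -24   32 ]
  [ -3    9  -12 ]
ρ2 → ρ2 − 8·ρ1
  [  1  -3    4 ]
  [  0   0    0 ]
  [ -3   9  -12 ]
ρ3 → ρ3 + 3·ρ1
  [ 1  -3  4 ]
  [ 0   0  0 ]
  [ 0   0  0 ]
The reduced form has 1 nonzero row.

rank = 1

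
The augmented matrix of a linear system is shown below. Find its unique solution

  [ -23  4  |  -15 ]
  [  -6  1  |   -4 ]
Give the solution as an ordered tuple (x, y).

Multiply r1 by -1/23.
  [  1  -4/23  |  15/23 ]
  [ -6      1  |     -4 ]
Add 6 times r1 to r2.
  [ 1  -4/23  |  15/23 ]
  [ 0  -1/23  |  -2/23 ]
Multiply r2 by -23.
  [ 1  -4/23  |  15/23 ]
  [ 0      1  |      2 ]
Add 4/23 times r2 to r1.
  [ 1  0  |  1 ]
  [ 0  1  |  2 ]
Reading off the last column: x = 1, y = 2.

(1, 2)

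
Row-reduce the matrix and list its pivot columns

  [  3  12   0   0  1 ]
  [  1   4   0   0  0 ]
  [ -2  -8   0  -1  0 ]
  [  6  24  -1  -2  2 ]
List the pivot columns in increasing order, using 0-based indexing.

0, 2, 3, 4

r1 ← 1/3·r1
  [  1   4   0   0  1/3 ]
  [  1   4   0   0    0 ]
  [ -2  -8   0  -1    0 ]
  [  6  24  -1  -2    2 ]
r2 ← r2 − r1
  [  1   4   0   0   1/3 ]
  [  0   0   0   0  -1/3 ]
  [ -2  -8   0  -1     0 ]
  [  6  24  -1  -2     2 ]
r3 ← r3 + 2·r1
  [ 1   4   0   0   1/3 ]
  [ 0   0   0   0  -1/3 ]
  [ 0   0   0  -1   2/3 ]
  [ 6  24  -1  -2     2 ]
r4 ← r4 − 6·r1
  [ 1  4   0   0   1/3 ]
  [ 0  0   0   0  -1/3 ]
  [ 0  0   0  -1   2/3 ]
  [ 0  0  -1  -2     0 ]
r2 ↔ r4
  [ 1  4   0   0   1/3 ]
  [ 0  0  -1  -2     0 ]
  [ 0  0   0  -1   2/3 ]
  [ 0  0   0   0  -1/3 ]
r2 ← -1·r2
  [ 1  4  0   0   1/3 ]
  [ 0  0  1   2     0 ]
  [ 0  0  0  -1   2/3 ]
  [ 0  0  0   0  -1/3 ]
r3 ← -1·r3
  [ 1  4  0  0   1/3 ]
  [ 0  0  1  2     0 ]
  [ 0  0  0  1  -2/3 ]
  [ 0  0  0  0  -1/3 ]
r4 ← -3·r4
  [ 1  4  0  0   1/3 ]
  [ 0  0  1  2     0 ]
  [ 0  0  0  1  -2/3 ]
  [ 0  0  0  0     1 ]
r3 ← r3 + 2/3·r4
  [ 1  4  0  0  1/3 ]
  [ 0  0  1  2    0 ]
  [ 0  0  0  1    0 ]
  [ 0  0  0  0    1 ]
r1 ← r1 − 1/3·r4
  [ 1  4  0  0  0 ]
  [ 0  0  1  2  0 ]
  [ 0  0  0  1  0 ]
  [ 0  0  0  0  1 ]
r2 ← r2 − 2·r3
  [ 1  4  0  0  0 ]
  [ 0  0  1  0  0 ]
  [ 0  0  0  1  0 ]
  [ 0  0  0  0  1 ]
Pivot columns are the columns containing a leading 1.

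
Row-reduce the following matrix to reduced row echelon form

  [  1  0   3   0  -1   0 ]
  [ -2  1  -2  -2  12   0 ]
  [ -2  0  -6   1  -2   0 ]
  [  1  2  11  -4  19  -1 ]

[[1, 0, 3, 0, -1, 0], [0, 1, 4, 0, 2, 0], [0, 0, 0, 1, -4, 0], [0, 0, 0, 0, 0, 1]]

R2 -> R2 + 2·R1
  [  1  0   3   0  -1   0 ]
  [  0  1   4  -2  10   0 ]
  [ -2  0  -6   1  -2   0 ]
  [  1  2  11  -4  19  -1 ]
R3 -> R3 + 2·R1
  [ 1  0   3   0  -1   0 ]
  [ 0  1   4  -2  10   0 ]
  [ 0  0   0   1  -4   0 ]
  [ 1  2  11  -4  19  -1 ]
R4 -> R4 − R1
  [ 1  0  3   0  -1   0 ]
  [ 0  1  4  -2  10   0 ]
  [ 0  0  0   1  -4   0 ]
  [ 0  2  8  -4  20  -1 ]
R4 -> R4 − 2·R2
  [ 1  0  3   0  -1   0 ]
  [ 0  1  4  -2  10   0 ]
  [ 0  0  0   1  -4   0 ]
  [ 0  0  0   0   0  -1 ]
R4 -> -1·R4
  [ 1  0  3   0  -1  0 ]
  [ 0  1  4  -2  10  0 ]
  [ 0  0  0   1  -4  0 ]
  [ 0  0  0   0   0  1 ]
R2 -> R2 + 2·R3
  [ 1  0  3  0  -1  0 ]
  [ 0  1  4  0   2  0 ]
  [ 0  0  0  1  -4  0 ]
  [ 0  0  0  0   0  1 ]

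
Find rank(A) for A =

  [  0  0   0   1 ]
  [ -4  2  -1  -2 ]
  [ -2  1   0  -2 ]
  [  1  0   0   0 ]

rank = 4

R1 ↔ R2
  [ -4  2  -1  -2 ]
  [  0  0   0   1 ]
  [ -2  1   0  -2 ]
  [  1  0   0   0 ]
R1 := -1/4·R1
  [  1  -1/2  1/4  1/2 ]
  [  0     0    0    1 ]
  [ -2     1    0   -2 ]
  [  1     0    0    0 ]
R3 := R3 + 2·R1
  [ 1  -1/2  1/4  1/2 ]
  [ 0     0    0    1 ]
  [ 0     0  1/2   -1 ]
  [ 1     0    0    0 ]
R4 := R4 − R1
  [ 1  -1/2   1/4   1/2 ]
  [ 0     0     0     1 ]
  [ 0     0   1/2    -1 ]
  [ 0   1/2  -1/4  -1/2 ]
R2 ↔ R4
  [ 1  -1/2   1/4   1/2 ]
  [ 0   1/2  -1/4  -1/2 ]
  [ 0     0   1/2    -1 ]
  [ 0     0     0     1 ]
R2 := 2·R2
  [ 1  -1/2   1/4  1/2 ]
  [ 0     1  -1/2   -1 ]
  [ 0     0   1/2   -1 ]
  [ 0     0     0    1 ]
R3 := 2·R3
  [ 1  -1/2   1/4  1/2 ]
  [ 0     1  -1/2   -1 ]
  [ 0     0     1   -2 ]
  [ 0     0     0    1 ]
R3 := R3 + 2·R4
  [ 1  -1/2   1/4  1/2 ]
  [ 0     1  -1/2   -1 ]
  [ 0     0     1    0 ]
  [ 0     0     0    1 ]
R2 := R2 + R4
  [ 1  -1/2   1/4  1/2 ]
  [ 0     1  -1/2    0 ]
  [ 0     0     1    0 ]
  [ 0     0     0    1 ]
R1 := R1 − 1/2·R4
  [ 1  -1/2   1/4  0 ]
  [ 0     1  -1/2  0 ]
  [ 0     0     1  0 ]
  [ 0     0     0  1 ]
R2 := R2 + 1/2·R3
  [ 1  -1/2  1/4  0 ]
  [ 0     1    0  0 ]
  [ 0     0    1  0 ]
  [ 0     0    0  1 ]
R1 := R1 − 1/4·R3
  [ 1  -1/2  0  0 ]
  [ 0     1  0  0 ]
  [ 0     0  1  0 ]
  [ 0     0  0  1 ]
R1 := R1 + 1/2·R2
  [ 1  0  0  0 ]
  [ 0  1  0  0 ]
  [ 0  0  1  0 ]
  [ 0  0  0  1 ]
The reduced form has 4 nonzero rows.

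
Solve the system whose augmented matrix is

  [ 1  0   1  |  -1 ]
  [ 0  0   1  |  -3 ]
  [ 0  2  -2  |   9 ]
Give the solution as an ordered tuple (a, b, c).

r2 <=> r3
r2 ← 1/2·r2
r2 ← r2 + r3
r1 ← r1 − r3
Reading off the last column: a = 2, b = 3/2, c = -3.

(2, 3/2, -3)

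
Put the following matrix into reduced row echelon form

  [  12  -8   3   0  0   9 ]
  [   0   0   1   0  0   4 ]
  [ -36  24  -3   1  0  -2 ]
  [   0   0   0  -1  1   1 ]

[[1, -2/3, 0, 0, 0, -1/4], [0, 0, 1, 0, 0, 4], [0, 0, 0, 1, 0, 1], [0, 0, 0, 0, 1, 2]]

R1 ← 1/12·R1
  [   1  -2/3  1/4   0  0  3/4 ]
  [   0     0    1   0  0    4 ]
  [ -36    24   -3   1  0   -2 ]
  [   0     0    0  -1  1    1 ]
R3 ← R3 + 36·R1
  [ 1  -2/3  1/4   0  0  3/4 ]
  [ 0     0    1   0  0    4 ]
  [ 0     0    6   1  0   25 ]
  [ 0     0    0  -1  1    1 ]
R3 ← R3 − 6·R2
  [ 1  -2/3  1/4   0  0  3/4 ]
  [ 0     0    1   0  0    4 ]
  [ 0     0    0   1  0    1 ]
  [ 0     0    0  -1  1    1 ]
R4 ← R4 + R3
  [ 1  -2/3  1/4  0  0  3/4 ]
  [ 0     0    1  0  0    4 ]
  [ 0     0    0  1  0    1 ]
  [ 0     0    0  0  1    2 ]
R1 ← R1 − 1/4·R2
  [ 1  -2/3  0  0  0  -1/4 ]
  [ 0     0  1  0  0     4 ]
  [ 0     0  0  1  0     1 ]
  [ 0     0  0  0  1     2 ]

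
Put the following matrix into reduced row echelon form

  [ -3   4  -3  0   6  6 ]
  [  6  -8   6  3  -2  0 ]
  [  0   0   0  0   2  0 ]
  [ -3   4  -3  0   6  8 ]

r1 → -1/3·r1
  [  1  -4/3   1  0  -2  -2 ]
  [  6    -8   6  3  -2   0 ]
  [  0     0   0  0   2   0 ]
  [ -3     4  -3  0   6   8 ]
r2 → r2 − 6·r1
  [  1  -4/3   1  0  -2  -2 ]
  [  0     0   0  3  10  12 ]
  [  0     0   0  0   2   0 ]
  [ -3     4  -3  0   6   8 ]
r4 → r4 + 3·r1
  [ 1  -4/3  1  0  -2  -2 ]
  [ 0     0  0  3  10  12 ]
  [ 0     0  0  0   2   0 ]
  [ 0     0  0  0   0   2 ]
r2 → 1/3·r2
  [ 1  -4/3  1  0    -2  -2 ]
  [ 0     0  0  1  10/3   4 ]
  [ 0     0  0  0     2   0 ]
  [ 0     0  0  0     0   2 ]
r3 → 1/2·r3
  [ 1  -4/3  1  0    -2  -2 ]
  [ 0     0  0  1  10/3   4 ]
  [ 0     0  0  0     1   0 ]
  [ 0     0  0  0     0   2 ]
r4 → 1/2·r4
  [ 1  -4/3  1  0    -2  -2 ]
  [ 0     0  0  1  10/3   4 ]
  [ 0     0  0  0     1   0 ]
  [ 0     0  0  0     0   1 ]
r2 → r2 − 4·r4
  [ 1  -4/3  1  0    -2  -2 ]
  [ 0     0  0  1  10/3   0 ]
  [ 0     0  0  0     1   0 ]
  [ 0     0  0  0     0   1 ]
r1 → r1 + 2·r4
  [ 1  -4/3  1  0    -2  0 ]
  [ 0     0  0  1  10/3  0 ]
  [ 0     0  0  0     1  0 ]
  [ 0     0  0  0     0  1 ]
r2 → r2 − 10/3·r3
  [ 1  -4/3  1  0  -2  0 ]
  [ 0     0  0  1   0  0 ]
  [ 0     0  0  0   1  0 ]
  [ 0     0  0  0   0  1 ]
r1 → r1 + 2·r3
  [ 1  -4/3  1  0  0  0 ]
  [ 0     0  0  1  0  0 ]
  [ 0     0  0  0  1  0 ]
  [ 0     0  0  0  0  1 ]

[[1, -4/3, 1, 0, 0, 0], [0, 0, 0, 1, 0, 0], [0, 0, 0, 0, 1, 0], [0, 0, 0, 0, 0, 1]]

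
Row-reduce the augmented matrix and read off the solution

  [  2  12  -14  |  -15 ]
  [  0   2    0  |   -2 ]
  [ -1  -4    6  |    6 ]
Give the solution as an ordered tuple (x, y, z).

Multiply R1 by 1/2.
  [  1   6  -7  |  -15/2 ]
  [  0   2   0  |     -2 ]
  [ -1  -4   6  |      6 ]
Add R1 to R3.
  [ 1  6  -7  |  -15/2 ]
  [ 0  2   0  |     -2 ]
  [ 0  2  -1  |   -3/2 ]
Multiply R2 by 1/2.
  [ 1  6  -7  |  -15/2 ]
  [ 0  1   0  |     -1 ]
  [ 0  2  -1  |   -3/2 ]
Subtract 2 times R2 from R3.
  [ 1  6  -7  |  -15/2 ]
  [ 0  1   0  |     -1 ]
  [ 0  0  -1  |    1/2 ]
Multiply R3 by -1.
  [ 1  6  -7  |  -15/2 ]
  [ 0  1   0  |     -1 ]
  [ 0  0   1  |   -1/2 ]
Add 7 times R3 to R1.
  [ 1  6  0  |   -11 ]
  [ 0  1  0  |    -1 ]
  [ 0  0  1  |  -1/2 ]
Subtract 6 times R2 from R1.
  [ 1  0  0  |    -5 ]
  [ 0  1  0  |    -1 ]
  [ 0  0  1  |  -1/2 ]
Reading off the last column: x = -5, y = -1, z = -1/2.

(-5, -1, -1/2)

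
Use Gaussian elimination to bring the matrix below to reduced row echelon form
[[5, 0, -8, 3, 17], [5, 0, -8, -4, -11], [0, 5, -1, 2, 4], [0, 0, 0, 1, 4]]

[[1, 0, -8/5, 0, 1], [0, 1, -1/5, 0, -4/5], [0, 0, 0, 1, 4], [0, 0, 0, 0, 0]]

R1 ← 1/5·R1
  [ 1  0  -8/5  3/5  17/5 ]
  [ 5  0    -8   -4   -11 ]
  [ 0  5    -1    2     4 ]
  [ 0  0     0    1     4 ]
R2 ← R2 − 5·R1
  [ 1  0  -8/5  3/5  17/5 ]
  [ 0  0     0   -7   -28 ]
  [ 0  5    -1    2     4 ]
  [ 0  0     0    1     4 ]
R2 ↔ R3
  [ 1  0  -8/5  3/5  17/5 ]
  [ 0  5    -1    2     4 ]
  [ 0  0     0   -7   -28 ]
  [ 0  0     0    1     4 ]
R2 ← 1/5·R2
  [ 1  0  -8/5  3/5  17/5 ]
  [ 0  1  -1/5  2/5   4/5 ]
  [ 0  0     0   -7   -28 ]
  [ 0  0     0    1     4 ]
R3 ← -1/7·R3
  [ 1  0  -8/5  3/5  17/5 ]
  [ 0  1  -1/5  2/5   4/5 ]
  [ 0  0     0    1     4 ]
  [ 0  0     0    1     4 ]
R4 ← R4 − R3
  [ 1  0  -8/5  3/5  17/5 ]
  [ 0  1  -1/5  2/5   4/5 ]
  [ 0  0     0    1     4 ]
  [ 0  0     0    0     0 ]
R2 ← R2 − 2/5·R3
  [ 1  0  -8/5  3/5  17/5 ]
  [ 0  1  -1/5    0  -4/5 ]
  [ 0  0     0    1     4 ]
  [ 0  0     0    0     0 ]
R1 ← R1 − 3/5·R3
  [ 1  0  -8/5  0     1 ]
  [ 0  1  -1/5  0  -4/5 ]
  [ 0  0     0  1     4 ]
  [ 0  0     0  0     0 ]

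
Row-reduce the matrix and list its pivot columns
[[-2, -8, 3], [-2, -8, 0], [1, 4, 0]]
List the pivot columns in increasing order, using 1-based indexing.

1, 3

r1 → -1/2·r1
  [  1   4  -3/2 ]
  [ -2  -8     0 ]
  [  1   4     0 ]
r2 → r2 + 2·r1
  [ 1  4  -3/2 ]
  [ 0  0    -3 ]
  [ 1  4     0 ]
r3 → r3 − r1
  [ 1  4  -3/2 ]
  [ 0  0    -3 ]
  [ 0  0   3/2 ]
r2 → -1/3·r2
  [ 1  4  -3/2 ]
  [ 0  0     1 ]
  [ 0  0   3/2 ]
r3 → r3 − 3/2·r2
  [ 1  4  -3/2 ]
  [ 0  0     1 ]
  [ 0  0     0 ]
r1 → r1 + 3/2·r2
  [ 1  4  0 ]
  [ 0  0  1 ]
  [ 0  0  0 ]
Pivot columns are the columns containing a leading 1.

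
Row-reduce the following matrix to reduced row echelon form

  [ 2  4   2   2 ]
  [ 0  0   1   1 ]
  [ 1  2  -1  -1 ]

[[1, 2, 0, 0], [0, 0, 1, 1], [0, 0, 0, 0]]

R1 := 1/2·R1
  [ 1  2   1   1 ]
  [ 0  0   1   1 ]
  [ 1  2  -1  -1 ]
R3 := R3 − R1
  [ 1  2   1   1 ]
  [ 0  0   1   1 ]
  [ 0  0  -2  -2 ]
R3 := R3 + 2·R2
  [ 1  2  1  1 ]
  [ 0  0  1  1 ]
  [ 0  0  0  0 ]
R1 := R1 − R2
  [ 1  2  0  0 ]
  [ 0  0  1  1 ]
  [ 0  0  0  0 ]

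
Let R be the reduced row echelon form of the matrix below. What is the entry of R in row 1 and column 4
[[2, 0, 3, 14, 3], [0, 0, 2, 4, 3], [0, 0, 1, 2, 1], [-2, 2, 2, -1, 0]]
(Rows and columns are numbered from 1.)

4

Multiply r1 by 1/2.
  [  1  0  3/2   7  3/2 ]
  [  0  0    2   4    3 ]
  [  0  0    1   2    1 ]
  [ -2  2    2  -1    0 ]
Add 2 times r1 to r4.
  [ 1  0  3/2   7  3/2 ]
  [ 0  0    2   4    3 ]
  [ 0  0    1   2    1 ]
  [ 0  2    5  13    3 ]
Swap r2 and r4.
  [ 1  0  3/2   7  3/2 ]
  [ 0  2    5  13    3 ]
  [ 0  0    1   2    1 ]
  [ 0  0    2   4    3 ]
Multiply r2 by 1/2.
  [ 1  0  3/2     7  3/2 ]
  [ 0  1  5/2  13/2  3/2 ]
  [ 0  0    1     2    1 ]
  [ 0  0    2     4    3 ]
Subtract 2 times r3 from r4.
  [ 1  0  3/2     7  3/2 ]
  [ 0  1  5/2  13/2  3/2 ]
  [ 0  0    1     2    1 ]
  [ 0  0    0     0    1 ]
Subtract r4 from r3.
  [ 1  0  3/2     7  3/2 ]
  [ 0  1  5/2  13/2  3/2 ]
  [ 0  0    1     2    0 ]
  [ 0  0    0     0    1 ]
Subtract 3/2 times r4 from r2.
  [ 1  0  3/2     7  3/2 ]
  [ 0  1  5/2  13/2    0 ]
  [ 0  0    1     2    0 ]
  [ 0  0    0     0    1 ]
Subtract 3/2 times r4 from r1.
  [ 1  0  3/2     7  0 ]
  [ 0  1  5/2  13/2  0 ]
  [ 0  0    1     2  0 ]
  [ 0  0    0     0  1 ]
Subtract 5/2 times r3 from r2.
  [ 1  0  3/2    7  0 ]
  [ 0  1    0  3/2  0 ]
  [ 0  0    1    2  0 ]
  [ 0  0    0    0  1 ]
Subtract 3/2 times r3 from r1.
  [ 1  0  0    4  0 ]
  [ 0  1  0  3/2  0 ]
  [ 0  0  1    2  0 ]
  [ 0  0  0    0  1 ]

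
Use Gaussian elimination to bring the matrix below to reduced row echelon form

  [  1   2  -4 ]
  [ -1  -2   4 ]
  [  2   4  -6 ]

R2 ← R2 + R1
  [ 1  2  -4 ]
  [ 0  0   0 ]
  [ 2  4  -6 ]
R3 ← R3 − 2·R1
  [ 1  2  -4 ]
  [ 0  0   0 ]
  [ 0  0   2 ]
R2 ↔ R3
  [ 1  2  -4 ]
  [ 0  0   2 ]
  [ 0  0   0 ]
R2 ← 1/2·R2
  [ 1  2  -4 ]
  [ 0  0   1 ]
  [ 0  0   0 ]
R1 ← R1 + 4·R2
  [ 1  2  0 ]
  [ 0  0  1 ]
  [ 0  0  0 ]

[[1, 2, 0], [0, 0, 1], [0, 0, 0]]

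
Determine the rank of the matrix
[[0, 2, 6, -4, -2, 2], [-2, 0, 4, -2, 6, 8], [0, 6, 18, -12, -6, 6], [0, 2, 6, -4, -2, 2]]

R1 ↔ R2
  [ -2  0   4   -2   6  8 ]
  [  0  2   6   -4  -2  2 ]
  [  0  6  18  -12  -6  6 ]
  [  0  2   6   -4  -2  2 ]
R1 ← -1/2·R1
  [ 1  0  -2    1  -3  -4 ]
  [ 0  2   6   -4  -2   2 ]
  [ 0  6  18  -12  -6   6 ]
  [ 0  2   6   -4  -2   2 ]
R2 ← 1/2·R2
  [ 1  0  -2    1  -3  -4 ]
  [ 0  1   3   -2  -1   1 ]
  [ 0  6  18  -12  -6   6 ]
  [ 0  2   6   -4  -2   2 ]
R3 ← R3 − 6·R2
  [ 1  0  -2   1  -3  -4 ]
  [ 0  1   3  -2  -1   1 ]
  [ 0  0   0   0   0   0 ]
  [ 0  2   6  -4  -2   2 ]
R4 ← R4 − 2·R2
  [ 1  0  -2   1  -3  -4 ]
  [ 0  1   3  -2  -1   1 ]
  [ 0  0   0   0   0   0 ]
  [ 0  0   0   0   0   0 ]
The reduced form has 2 nonzero rows.

rank = 2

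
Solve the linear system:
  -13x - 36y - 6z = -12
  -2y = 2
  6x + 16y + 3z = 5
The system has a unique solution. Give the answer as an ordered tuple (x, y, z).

(6, -1, -5)

Form the augmented matrix and row-reduce:
  [ -13  -36  -6  |  -12 ]
  [   0   -2   0  |    2 ]
  [   6   16   3  |    5 ]
r1 := -1/13·r1
  [ 1  36/13  6/13  |  12/13 ]
  [ 0     -2     0  |      2 ]
  [ 6     16     3  |      5 ]
r3 := r3 − 6·r1
  [ 1  36/13  6/13  |  12/13 ]
  [ 0     -2     0  |      2 ]
  [ 0  -8/13  3/13  |  -7/13 ]
r2 := -1/2·r2
  [ 1  36/13  6/13  |  12/13 ]
  [ 0      1     0  |     -1 ]
  [ 0  -8/13  3/13  |  -7/13 ]
r3 := r3 + 8/13·r2
  [ 1  36/13  6/13  |   12/13 ]
  [ 0      1     0  |      -1 ]
  [ 0      0  3/13  |  -15/13 ]
r3 := 13/3·r3
  [ 1  36/13  6/13  |  12/13 ]
  [ 0      1     0  |     -1 ]
  [ 0      0     1  |     -5 ]
r1 := r1 − 6/13·r3
  [ 1  36/13  0  |  42/13 ]
  [ 0      1  0  |     -1 ]
  [ 0      0  1  |     -5 ]
r1 := r1 − 36/13·r2
  [ 1  0  0  |   6 ]
  [ 0  1  0  |  -1 ]
  [ 0  0  1  |  -5 ]
Reading off the last column: x = 6, y = -1, z = -5.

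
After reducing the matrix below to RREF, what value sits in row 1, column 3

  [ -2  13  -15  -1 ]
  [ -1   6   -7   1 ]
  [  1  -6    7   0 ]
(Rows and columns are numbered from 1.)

1

ρ1 -> -1/2·ρ1
  [  1  -13/2  15/2  1/2 ]
  [ -1      6    -7    1 ]
  [  1     -6     7    0 ]
ρ2 -> ρ2 + ρ1
  [ 1  -13/2  15/2  1/2 ]
  [ 0   -1/2   1/2  3/2 ]
  [ 1     -6     7    0 ]
ρ3 -> ρ3 − ρ1
  [ 1  -13/2  15/2   1/2 ]
  [ 0   -1/2   1/2   3/2 ]
  [ 0    1/2  -1/2  -1/2 ]
ρ2 -> -2·ρ2
  [ 1  -13/2  15/2   1/2 ]
  [ 0      1    -1    -3 ]
  [ 0    1/2  -1/2  -1/2 ]
ρ3 -> ρ3 − 1/2·ρ2
  [ 1  -13/2  15/2  1/2 ]
  [ 0      1    -1   -3 ]
  [ 0      0     0    1 ]
ρ2 -> ρ2 + 3·ρ3
  [ 1  -13/2  15/2  1/2 ]
  [ 0      1    -1    0 ]
  [ 0      0     0    1 ]
ρ1 -> ρ1 − 1/2·ρ3
  [ 1  -13/2  15/2  0 ]
  [ 0      1    -1  0 ]
  [ 0      0     0  1 ]
ρ1 -> ρ1 + 13/2·ρ2
  [ 1  0   1  0 ]
  [ 0  1  -1  0 ]
  [ 0  0   0  1 ]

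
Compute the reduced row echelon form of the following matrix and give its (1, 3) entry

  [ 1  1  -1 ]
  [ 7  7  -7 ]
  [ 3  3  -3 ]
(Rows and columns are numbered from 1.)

r2 := r2 − 7·r1
r3 := r3 − 3·r1

-1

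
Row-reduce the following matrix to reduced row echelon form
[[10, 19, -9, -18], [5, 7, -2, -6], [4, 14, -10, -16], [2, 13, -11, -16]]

[[1, 0, 1, 0], [0, 1, -1, 0], [0, 0, 0, 1], [0, 0, 0, 0]]

R1 -> 1/10·R1
  [ 1  19/10  -9/10  -9/5 ]
  [ 5      7     -2    -6 ]
  [ 4     14    -10   -16 ]
  [ 2     13    -11   -16 ]
R2 -> R2 − 5·R1
  [ 1  19/10  -9/10  -9/5 ]
  [ 0   -5/2    5/2     3 ]
  [ 4     14    -10   -16 ]
  [ 2     13    -11   -16 ]
R3 -> R3 − 4·R1
  [ 1  19/10  -9/10   -9/5 ]
  [ 0   -5/2    5/2      3 ]
  [ 0   32/5  -32/5  -44/5 ]
  [ 2     13    -11    -16 ]
R4 -> R4 − 2·R1
  [ 1  19/10  -9/10   -9/5 ]
  [ 0   -5/2    5/2      3 ]
  [ 0   32/5  -32/5  -44/5 ]
  [ 0   46/5  -46/5  -62/5 ]
R2 -> -2/5·R2
  [ 1  19/10  -9/10   -9/5 ]
  [ 0      1     -1   -6/5 ]
  [ 0   32/5  -32/5  -44/5 ]
  [ 0   46/5  -46/5  -62/5 ]
R3 -> R3 − 32/5·R2
  [ 1  19/10  -9/10    -9/5 ]
  [ 0      1     -1    -6/5 ]
  [ 0      0      0  -28/25 ]
  [ 0   46/5  -46/5   -62/5 ]
R4 -> R4 − 46/5·R2
  [ 1  19/10  -9/10    -9/5 ]
  [ 0      1     -1    -6/5 ]
  [ 0      0      0  -28/25 ]
  [ 0      0      0  -34/25 ]
R3 -> -25/28·R3
  [ 1  19/10  -9/10    -9/5 ]
  [ 0      1     -1    -6/5 ]
  [ 0      0      0       1 ]
  [ 0      0      0  -34/25 ]
R4 -> R4 + 34/25·R3
  [ 1  19/10  -9/10  -9/5 ]
  [ 0      1     -1  -6/5 ]
  [ 0      0      0     1 ]
  [ 0      0      0     0 ]
R2 -> R2 + 6/5·R3
  [ 1  19/10  -9/10  -9/5 ]
  [ 0      1     -1     0 ]
  [ 0      0      0     1 ]
  [ 0      0      0     0 ]
R1 -> R1 + 9/5·R3
  [ 1  19/10  -9/10  0 ]
  [ 0      1     -1  0 ]
  [ 0      0      0  1 ]
  [ 0      0      0  0 ]
R1 -> R1 − 19/10·R2
  [ 1  0   1  0 ]
  [ 0  1  -1  0 ]
  [ 0  0   0  1 ]
  [ 0  0   0  0 ]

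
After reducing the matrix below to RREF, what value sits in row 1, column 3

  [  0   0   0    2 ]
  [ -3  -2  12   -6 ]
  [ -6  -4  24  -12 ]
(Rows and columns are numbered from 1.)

-4

R1 ↔ R2
  [ -3  -2  12   -6 ]
  [  0   0   0    2 ]
  [ -6  -4  24  -12 ]
R1 ← -1/3·R1
  [  1  2/3  -4    2 ]
  [  0    0   0    2 ]
  [ -6   -4  24  -12 ]
R3 ← R3 + 6·R1
  [ 1  2/3  -4  2 ]
  [ 0    0   0  2 ]
  [ 0    0   0  0 ]
R2 ← 1/2·R2
  [ 1  2/3  -4  2 ]
  [ 0    0   0  1 ]
  [ 0    0   0  0 ]
R1 ← R1 − 2·R2
  [ 1  2/3  -4  0 ]
  [ 0    0   0  1 ]
  [ 0    0   0  0 ]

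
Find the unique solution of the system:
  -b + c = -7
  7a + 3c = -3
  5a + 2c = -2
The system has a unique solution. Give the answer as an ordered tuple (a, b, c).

(0, 6, -1)

Form the augmented matrix and row-reduce:
  [ 0  -1  1  |  -7 ]
  [ 7   0  3  |  -3 ]
  [ 5   0  2  |  -2 ]
r1 <-> r2
  [ 7   0  3  |  -3 ]
  [ 0  -1  1  |  -7 ]
  [ 5   0  2  |  -2 ]
r1 ← 1/7·r1
  [ 1   0  3/7  |  -3/7 ]
  [ 0  -1    1  |    -7 ]
  [ 5   0    2  |    -2 ]
r3 ← r3 − 5·r1
  [ 1   0   3/7  |  -3/7 ]
  [ 0  -1     1  |    -7 ]
  [ 0   0  -1/7  |   1/7 ]
r2 ← -1·r2
  [ 1  0   3/7  |  -3/7 ]
  [ 0  1    -1  |     7 ]
  [ 0  0  -1/7  |   1/7 ]
r3 ← -7·r3
  [ 1  0  3/7  |  -3/7 ]
  [ 0  1   -1  |     7 ]
  [ 0  0    1  |    -1 ]
r2 ← r2 + r3
  [ 1  0  3/7  |  -3/7 ]
  [ 0  1    0  |     6 ]
  [ 0  0    1  |    -1 ]
r1 ← r1 − 3/7·r3
  [ 1  0  0  |   0 ]
  [ 0  1  0  |   6 ]
  [ 0  0  1  |  -1 ]
Reading off the last column: a = 0, b = 6, c = -1.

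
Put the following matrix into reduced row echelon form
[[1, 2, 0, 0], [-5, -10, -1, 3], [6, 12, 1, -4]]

R2 -> R2 + 5·R1
  [ 1   2   0   0 ]
  [ 0   0  -1   3 ]
  [ 6  12   1  -4 ]
R3 -> R3 − 6·R1
  [ 1  2   0   0 ]
  [ 0  0  -1   3 ]
  [ 0  0   1  -4 ]
R2 -> -1·R2
  [ 1  2  0   0 ]
  [ 0  0  1  -3 ]
  [ 0  0  1  -4 ]
R3 -> R3 − R2
  [ 1  2  0   0 ]
  [ 0  0  1  -3 ]
  [ 0  0  0  -1 ]
R3 -> -1·R3
  [ 1  2  0   0 ]
  [ 0  0  1  -3 ]
  [ 0  0  0   1 ]
R2 -> R2 + 3·R3
  [ 1  2  0  0 ]
  [ 0  0  1  0 ]
  [ 0  0  0  1 ]

[[1, 2, 0, 0], [0, 0, 1, 0], [0, 0, 0, 1]]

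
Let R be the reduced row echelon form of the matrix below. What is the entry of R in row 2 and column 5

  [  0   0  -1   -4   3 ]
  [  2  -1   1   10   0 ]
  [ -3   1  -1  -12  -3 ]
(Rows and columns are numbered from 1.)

ρ1 ↔ ρ2
  [  2  -1   1   10   0 ]
  [  0   0  -1   -4   3 ]
  [ -3   1  -1  -12  -3 ]
ρ1 -> 1/2·ρ1
  [  1  -1/2  1/2    5   0 ]
  [  0     0   -1   -4   3 ]
  [ -3     1   -1  -12  -3 ]
ρ3 -> ρ3 + 3·ρ1
  [ 1  -1/2  1/2   5   0 ]
  [ 0     0   -1  -4   3 ]
  [ 0  -1/2  1/2   3  -3 ]
ρ2 ↔ ρ3
  [ 1  -1/2  1/2   5   0 ]
  [ 0  -1/2  1/2   3  -3 ]
  [ 0     0   -1  -4   3 ]
ρ2 -> -2·ρ2
  [ 1  -1/2  1/2   5  0 ]
  [ 0     1   -1  -6  6 ]
  [ 0     0   -1  -4  3 ]
ρ3 -> -1·ρ3
  [ 1  -1/2  1/2   5   0 ]
  [ 0     1   -1  -6   6 ]
  [ 0     0    1   4  -3 ]
ρ2 -> ρ2 + ρ3
  [ 1  -1/2  1/2   5   0 ]
  [ 0     1    0  -2   3 ]
  [ 0     0    1   4  -3 ]
ρ1 -> ρ1 − 1/2·ρ3
  [ 1  -1/2  0   3  3/2 ]
  [ 0     1  0  -2    3 ]
  [ 0     0  1   4   -3 ]
ρ1 -> ρ1 + 1/2·ρ2
  [ 1  0  0   2   3 ]
  [ 0  1  0  -2   3 ]
  [ 0  0  1   4  -3 ]

3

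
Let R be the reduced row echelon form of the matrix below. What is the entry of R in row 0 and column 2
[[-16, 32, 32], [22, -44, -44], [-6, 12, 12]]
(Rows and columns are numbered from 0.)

Multiply ρ1 by -1/16.
  [  1   -2   -2 ]
  [ 22  -44  -44 ]
  [ -6   12   12 ]
Subtract 22 times ρ1 from ρ2.
  [  1  -2  -2 ]
  [  0   0   0 ]
  [ -6  12  12 ]
Add 6 times ρ1 to ρ3.
  [ 1  -2  -2 ]
  [ 0   0   0 ]
  [ 0   0   0 ]

-2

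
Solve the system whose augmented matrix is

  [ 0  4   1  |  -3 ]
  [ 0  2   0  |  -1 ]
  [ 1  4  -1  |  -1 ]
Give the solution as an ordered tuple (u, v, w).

R1 <-> R3
  [ 1  4  -1  |  -1 ]
  [ 0  2   0  |  -1 ]
  [ 0  4   1  |  -3 ]
R2 -> 1/2·R2
  [ 1  4  -1  |    -1 ]
  [ 0  1   0  |  -1/2 ]
  [ 0  4   1  |    -3 ]
R3 -> R3 − 4·R2
  [ 1  4  -1  |    -1 ]
  [ 0  1   0  |  -1/2 ]
  [ 0  0   1  |    -1 ]
R1 -> R1 + R3
  [ 1  4  0  |    -2 ]
  [ 0  1  0  |  -1/2 ]
  [ 0  0  1  |    -1 ]
R1 -> R1 − 4·R2
  [ 1  0  0  |     0 ]
  [ 0  1  0  |  -1/2 ]
  [ 0  0  1  |    -1 ]
Reading off the last column: u = 0, v = -1/2, w = -1.

(0, -1/2, -1)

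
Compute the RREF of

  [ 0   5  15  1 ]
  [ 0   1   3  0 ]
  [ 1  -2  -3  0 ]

[[1, 0, 3, 0], [0, 1, 3, 0], [0, 0, 0, 1]]

ρ1 <=> ρ3
  [ 1  -2  -3  0 ]
  [ 0   1   3  0 ]
  [ 0   5  15  1 ]
ρ3 -> ρ3 − 5·ρ2
  [ 1  -2  -3  0 ]
  [ 0   1   3  0 ]
  [ 0   0   0  1 ]
ρ1 -> ρ1 + 2·ρ2
  [ 1  0  3  0 ]
  [ 0  1  3  0 ]
  [ 0  0  0  1 ]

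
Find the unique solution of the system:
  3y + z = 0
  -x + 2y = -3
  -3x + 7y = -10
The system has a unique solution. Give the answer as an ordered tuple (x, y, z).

(1, -1, 3)

Form the augmented matrix and row-reduce:
  [  0  3  1  |    0 ]
  [ -1  2  0  |   -3 ]
  [ -3  7  0  |  -10 ]
R1 <=> R2
  [ -1  2  0  |   -3 ]
  [  0  3  1  |    0 ]
  [ -3  7  0  |  -10 ]
R1 → -1·R1
  [  1  -2  0  |    3 ]
  [  0   3  1  |    0 ]
  [ -3   7  0  |  -10 ]
R3 → R3 + 3·R1
  [ 1  -2  0  |   3 ]
  [ 0   3  1  |   0 ]
  [ 0   1  0  |  -1 ]
R2 → 1/3·R2
  [ 1  -2    0  |   3 ]
  [ 0   1  1/3  |   0 ]
  [ 0   1    0  |  -1 ]
R3 → R3 − R2
  [ 1  -2     0  |   3 ]
  [ 0   1   1/3  |   0 ]
  [ 0   0  -1/3  |  -1 ]
R3 → -3·R3
  [ 1  -2    0  |  3 ]
  [ 0   1  1/3  |  0 ]
  [ 0   0    1  |  3 ]
R2 → R2 − 1/3·R3
  [ 1  -2  0  |   3 ]
  [ 0   1  0  |  -1 ]
  [ 0   0  1  |   3 ]
R1 → R1 + 2·R2
  [ 1  0  0  |   1 ]
  [ 0  1  0  |  -1 ]
  [ 0  0  1  |   3 ]
Reading off the last column: x = 1, y = -1, z = 3.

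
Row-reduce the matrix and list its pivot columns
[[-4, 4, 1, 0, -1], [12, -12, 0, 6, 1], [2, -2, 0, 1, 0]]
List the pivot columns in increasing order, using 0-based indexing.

r1 → -1/4·r1
r2 → r2 − 12·r1
r3 → r3 − 2·r1
r2 → 1/3·r2
r3 → r3 − 1/2·r2
r3 → -6·r3
r2 → r2 + 2/3·r3
r1 → r1 − 1/4·r3
r1 → r1 + 1/4·r2
Pivot columns are the columns containing a leading 1.

0, 2, 4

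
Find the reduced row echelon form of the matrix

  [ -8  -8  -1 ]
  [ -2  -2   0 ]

[[1, 1, 0], [0, 0, 1]]

ρ1 := -1/8·ρ1
  [  1   1  1/8 ]
  [ -2  -2    0 ]
ρ2 := ρ2 + 2·ρ1
  [ 1  1  1/8 ]
  [ 0  0  1/4 ]
ρ2 := 4·ρ2
  [ 1  1  1/8 ]
  [ 0  0    1 ]
ρ1 := ρ1 − 1/8·ρ2
  [ 1  1  0 ]
  [ 0  0  1 ]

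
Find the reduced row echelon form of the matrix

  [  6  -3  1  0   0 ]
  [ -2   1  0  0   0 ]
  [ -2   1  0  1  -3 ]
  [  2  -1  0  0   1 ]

[[1, -1/2, 0, 0, 0], [0, 0, 1, 0, 0], [0, 0, 0, 1, 0], [0, 0, 0, 0, 1]]

R1 := 1/6·R1
  [  1  -1/2  1/6  0   0 ]
  [ -2     1    0  0   0 ]
  [ -2     1    0  1  -3 ]
  [  2    -1    0  0   1 ]
R2 := R2 + 2·R1
  [  1  -1/2  1/6  0   0 ]
  [  0     0  1/3  0   0 ]
  [ -2     1    0  1  -3 ]
  [  2    -1    0  0   1 ]
R3 := R3 + 2·R1
  [ 1  -1/2  1/6  0   0 ]
  [ 0     0  1/3  0   0 ]
  [ 0     0  1/3  1  -3 ]
  [ 2    -1    0  0   1 ]
R4 := R4 − 2·R1
  [ 1  -1/2   1/6  0   0 ]
  [ 0     0   1/3  0   0 ]
  [ 0     0   1/3  1  -3 ]
  [ 0     0  -1/3  0   1 ]
R2 := 3·R2
  [ 1  -1/2   1/6  0   0 ]
  [ 0     0     1  0   0 ]
  [ 0     0   1/3  1  -3 ]
  [ 0     0  -1/3  0   1 ]
R3 := R3 − 1/3·R2
  [ 1  -1/2   1/6  0   0 ]
  [ 0     0     1  0   0 ]
  [ 0     0     0  1  -3 ]
  [ 0     0  -1/3  0   1 ]
R4 := R4 + 1/3·R2
  [ 1  -1/2  1/6  0   0 ]
  [ 0     0    1  0   0 ]
  [ 0     0    0  1  -3 ]
  [ 0     0    0  0   1 ]
R3 := R3 + 3·R4
  [ 1  -1/2  1/6  0  0 ]
  [ 0     0    1  0  0 ]
  [ 0     0    0  1  0 ]
  [ 0     0    0  0  1 ]
R1 := R1 − 1/6·R2
  [ 1  -1/2  0  0  0 ]
  [ 0     0  1  0  0 ]
  [ 0     0  0  1  0 ]
  [ 0     0  0  0  1 ]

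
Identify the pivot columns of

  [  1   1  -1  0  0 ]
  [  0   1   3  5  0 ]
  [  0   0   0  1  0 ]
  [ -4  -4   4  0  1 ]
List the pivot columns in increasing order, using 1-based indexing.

R4 := R4 + 4·R1
  [ 1  1  -1  0  0 ]
  [ 0  1   3  5  0 ]
  [ 0  0   0  1  0 ]
  [ 0  0   0  0  1 ]
R2 := R2 − 5·R3
  [ 1  1  -1  0  0 ]
  [ 0  1   3  0  0 ]
  [ 0  0   0  1  0 ]
  [ 0  0   0  0  1 ]
R1 := R1 − R2
  [ 1  0  -4  0  0 ]
  [ 0  1   3  0  0 ]
  [ 0  0   0  1  0 ]
  [ 0  0   0  0  1 ]
Pivot columns are the columns containing a leading 1.

1, 2, 4, 5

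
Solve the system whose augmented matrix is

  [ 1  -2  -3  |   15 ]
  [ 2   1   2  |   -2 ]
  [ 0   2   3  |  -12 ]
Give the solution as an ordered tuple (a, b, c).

R2 -> R2 − 2·R1
  [ 1  -2  -3  |   15 ]
  [ 0   5   8  |  -32 ]
  [ 0   2   3  |  -12 ]
R2 -> 1/5·R2
  [ 1  -2   -3  |     15 ]
  [ 0   1  8/5  |  -32/5 ]
  [ 0   2    3  |    -12 ]
R3 -> R3 − 2·R2
  [ 1  -2    -3  |     15 ]
  [ 0   1   8/5  |  -32/5 ]
  [ 0   0  -1/5  |    4/5 ]
R3 -> -5·R3
  [ 1  -2   -3  |     15 ]
  [ 0   1  8/5  |  -32/5 ]
  [ 0   0    1  |     -4 ]
R2 -> R2 − 8/5·R3
  [ 1  -2  -3  |  15 ]
  [ 0   1   0  |   0 ]
  [ 0   0   1  |  -4 ]
R1 -> R1 + 3·R3
  [ 1  -2  0  |   3 ]
  [ 0   1  0  |   0 ]
  [ 0   0  1  |  -4 ]
R1 -> R1 + 2·R2
  [ 1  0  0  |   3 ]
  [ 0  1  0  |   0 ]
  [ 0  0  1  |  -4 ]
Reading off the last column: a = 3, b = 0, c = -4.

(3, 0, -4)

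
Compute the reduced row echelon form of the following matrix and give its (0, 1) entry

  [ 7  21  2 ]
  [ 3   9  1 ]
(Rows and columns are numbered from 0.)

r1 → 1/7·r1
  [ 1  3  2/7 ]
  [ 3  9    1 ]
r2 → r2 − 3·r1
  [ 1  3  2/7 ]
  [ 0  0  1/7 ]
r2 → 7·r2
  [ 1  3  2/7 ]
  [ 0  0    1 ]
r1 → r1 − 2/7·r2
  [ 1  3  0 ]
  [ 0  0  1 ]

3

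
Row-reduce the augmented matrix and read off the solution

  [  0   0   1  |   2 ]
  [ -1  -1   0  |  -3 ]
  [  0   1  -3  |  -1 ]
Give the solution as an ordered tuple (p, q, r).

ρ1 <=> ρ2
ρ1 → -1·ρ1
ρ2 <=> ρ3
ρ2 → ρ2 + 3·ρ3
ρ1 → ρ1 − ρ2
Reading off the last column: p = -2, q = 5, r = 2.

(-2, 5, 2)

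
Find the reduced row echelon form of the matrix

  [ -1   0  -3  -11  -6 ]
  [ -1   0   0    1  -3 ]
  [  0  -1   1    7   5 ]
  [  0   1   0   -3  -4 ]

[[1, 0, 0, -1, 3], [0, 1, 0, -3, -4], [0, 0, 1, 4, 1], [0, 0, 0, 0, 0]]

r1 := -1·r1
  [  1   0  3  11   6 ]
  [ -1   0  0   1  -3 ]
  [  0  -1  1   7   5 ]
  [  0   1  0  -3  -4 ]
r2 := r2 + r1
  [ 1   0  3  11   6 ]
  [ 0   0  3  12   3 ]
  [ 0  -1  1   7   5 ]
  [ 0   1  0  -3  -4 ]
r2 <=> r3
  [ 1   0  3  11   6 ]
  [ 0  -1  1   7   5 ]
  [ 0   0  3  12   3 ]
  [ 0   1  0  -3  -4 ]
r2 := -1·r2
  [ 1  0   3  11   6 ]
  [ 0  1  -1  -7  -5 ]
  [ 0  0   3  12   3 ]
  [ 0  1   0  -3  -4 ]
r4 := r4 − r2
  [ 1  0   3  11   6 ]
  [ 0  1  -1  -7  -5 ]
  [ 0  0   3  12   3 ]
  [ 0  0   1   4   1 ]
r3 := 1/3·r3
  [ 1  0   3  11   6 ]
  [ 0  1  -1  -7  -5 ]
  [ 0  0   1   4   1 ]
  [ 0  0   1   4   1 ]
r4 := r4 − r3
  [ 1  0   3  11   6 ]
  [ 0  1  -1  -7  -5 ]
  [ 0  0   1   4   1 ]
  [ 0  0   0   0   0 ]
r2 := r2 + r3
  [ 1  0  3  11   6 ]
  [ 0  1  0  -3  -4 ]
  [ 0  0  1   4   1 ]
  [ 0  0  0   0   0 ]
r1 := r1 − 3·r3
  [ 1  0  0  -1   3 ]
  [ 0  1  0  -3  -4 ]
  [ 0  0  1   4   1 ]
  [ 0  0  0   0   0 ]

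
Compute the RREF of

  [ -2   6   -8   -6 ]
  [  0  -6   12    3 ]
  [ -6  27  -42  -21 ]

[[1, 0, -2, 0], [0, 1, -2, 0], [0, 0, 0, 1]]

ρ1 := -1/2·ρ1
  [  1  -3    4    3 ]
  [  0  -6   12    3 ]
  [ -6  27  -42  -21 ]
ρ3 := ρ3 + 6·ρ1
  [ 1  -3    4   3 ]
  [ 0  -6   12   3 ]
  [ 0   9  -18  -3 ]
ρ2 := -1/6·ρ2
  [ 1  -3    4     3 ]
  [ 0   1   -2  -1/2 ]
  [ 0   9  -18    -3 ]
ρ3 := ρ3 − 9·ρ2
  [ 1  -3   4     3 ]
  [ 0   1  -2  -1/2 ]
  [ 0   0   0   3/2 ]
ρ3 := 2/3·ρ3
  [ 1  -3   4     3 ]
  [ 0   1  -2  -1/2 ]
  [ 0   0   0     1 ]
ρ2 := ρ2 + 1/2·ρ3
  [ 1  -3   4  3 ]
  [ 0   1  -2  0 ]
  [ 0   0   0  1 ]
ρ1 := ρ1 − 3·ρ3
  [ 1  -3   4  0 ]
  [ 0   1  -2  0 ]
  [ 0   0   0  1 ]
ρ1 := ρ1 + 3·ρ2
  [ 1  0  -2  0 ]
  [ 0  1  -2  0 ]
  [ 0  0   0  1 ]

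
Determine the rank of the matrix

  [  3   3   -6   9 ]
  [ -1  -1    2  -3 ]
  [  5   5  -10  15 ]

ρ1 → 1/3·ρ1
ρ2 → ρ2 + ρ1
ρ3 → ρ3 − 5·ρ1
The reduced form has 1 nonzero row.

rank = 1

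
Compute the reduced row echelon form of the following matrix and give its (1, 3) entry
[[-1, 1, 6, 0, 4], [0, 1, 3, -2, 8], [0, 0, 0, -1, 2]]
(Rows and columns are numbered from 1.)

R1 ← -1·R1
  [ 1  -1  -6   0  -4 ]
  [ 0   1   3  -2   8 ]
  [ 0   0   0  -1   2 ]
R3 ← -1·R3
  [ 1  -1  -6   0  -4 ]
  [ 0   1   3  -2   8 ]
  [ 0   0   0   1  -2 ]
R2 ← R2 + 2·R3
  [ 1  -1  -6  0  -4 ]
  [ 0   1   3  0   4 ]
  [ 0   0   0  1  -2 ]
R1 ← R1 + R2
  [ 1  0  -3  0   0 ]
  [ 0  1   3  0   4 ]
  [ 0  0   0  1  -2 ]

-3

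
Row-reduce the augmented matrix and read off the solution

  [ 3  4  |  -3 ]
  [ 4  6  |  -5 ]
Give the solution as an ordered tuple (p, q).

(1, -3/2)

R1 -> 1/3·R1
R2 -> R2 − 4·R1
R2 -> 3/2·R2
R1 -> R1 − 4/3·R2
Reading off the last column: p = 1, q = -3/2.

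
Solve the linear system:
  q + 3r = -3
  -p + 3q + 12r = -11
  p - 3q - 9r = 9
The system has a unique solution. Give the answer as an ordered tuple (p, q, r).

(0, -1, -2/3)

Form the augmented matrix and row-reduce:
  [  0   1   3  |   -3 ]
  [ -1   3  12  |  -11 ]
  [  1  -3  -9  |    9 ]
ρ1 <=> ρ2
  [ -1   3  12  |  -11 ]
  [  0   1   3  |   -3 ]
  [  1  -3  -9  |    9 ]
ρ1 := -1·ρ1
  [ 1  -3  -12  |  11 ]
  [ 0   1    3  |  -3 ]
  [ 1  -3   -9  |   9 ]
ρ3 := ρ3 − ρ1
  [ 1  -3  -12  |  11 ]
  [ 0   1    3  |  -3 ]
  [ 0   0    3  |  -2 ]
ρ3 := 1/3·ρ3
  [ 1  -3  -12  |    11 ]
  [ 0   1    3  |    -3 ]
  [ 0   0    1  |  -2/3 ]
ρ2 := ρ2 − 3·ρ3
  [ 1  -3  -12  |    11 ]
  [ 0   1    0  |    -1 ]
  [ 0   0    1  |  -2/3 ]
ρ1 := ρ1 + 12·ρ3
  [ 1  -3  0  |     3 ]
  [ 0   1  0  |    -1 ]
  [ 0   0  1  |  -2/3 ]
ρ1 := ρ1 + 3·ρ2
  [ 1  0  0  |     0 ]
  [ 0  1  0  |    -1 ]
  [ 0  0  1  |  -2/3 ]
Reading off the last column: p = 0, q = -1, r = -2/3.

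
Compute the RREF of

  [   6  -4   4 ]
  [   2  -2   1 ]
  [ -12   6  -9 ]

[[1, 0, 1], [0, 1, 1/2], [0, 0, 0]]

R1 ← 1/6·R1
  [   1  -2/3  2/3 ]
  [   2    -2    1 ]
  [ -12     6   -9 ]
R2 ← R2 − 2·R1
  [   1  -2/3   2/3 ]
  [   0  -2/3  -1/3 ]
  [ -12     6    -9 ]
R3 ← R3 + 12·R1
  [ 1  -2/3   2/3 ]
  [ 0  -2/3  -1/3 ]
  [ 0    -2    -1 ]
R2 ← -3/2·R2
  [ 1  -2/3  2/3 ]
  [ 0     1  1/2 ]
  [ 0    -2   -1 ]
R3 ← R3 + 2·R2
  [ 1  -2/3  2/3 ]
  [ 0     1  1/2 ]
  [ 0     0    0 ]
R1 ← R1 + 2/3·R2
  [ 1  0    1 ]
  [ 0  1  1/2 ]
  [ 0  0    0 ]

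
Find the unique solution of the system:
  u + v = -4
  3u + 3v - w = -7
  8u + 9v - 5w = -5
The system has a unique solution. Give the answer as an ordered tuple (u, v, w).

Form the augmented matrix and row-reduce:
  [ 1  1   0  |  -4 ]
  [ 3  3  -1  |  -7 ]
  [ 8  9  -5  |  -5 ]
ρ2 ← ρ2 − 3·ρ1
  [ 1  1   0  |  -4 ]
  [ 0  0  -1  |   5 ]
  [ 8  9  -5  |  -5 ]
ρ3 ← ρ3 − 8·ρ1
  [ 1  1   0  |  -4 ]
  [ 0  0  -1  |   5 ]
  [ 0  1  -5  |  27 ]
ρ2 <-> ρ3
  [ 1  1   0  |  -4 ]
  [ 0  1  -5  |  27 ]
  [ 0  0  -1  |   5 ]
ρ3 ← -1·ρ3
  [ 1  1   0  |  -4 ]
  [ 0  1  -5  |  27 ]
  [ 0  0   1  |  -5 ]
ρ2 ← ρ2 + 5·ρ3
  [ 1  1  0  |  -4 ]
  [ 0  1  0  |   2 ]
  [ 0  0  1  |  -5 ]
ρ1 ← ρ1 − ρ2
  [ 1  0  0  |  -6 ]
  [ 0  1  0  |   2 ]
  [ 0  0  1  |  -5 ]
Reading off the last column: u = -6, v = 2, w = -5.

(-6, 2, -5)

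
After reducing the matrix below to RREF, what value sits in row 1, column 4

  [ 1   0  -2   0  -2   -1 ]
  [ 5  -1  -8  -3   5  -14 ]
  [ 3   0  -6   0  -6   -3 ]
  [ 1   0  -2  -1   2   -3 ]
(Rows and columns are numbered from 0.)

-3

r2 ← r2 − 5·r1
  [ 1   0  -2   0  -2  -1 ]
  [ 0  -1   2  -3  15  -9 ]
  [ 3   0  -6   0  -6  -3 ]
  [ 1   0  -2  -1   2  -3 ]
r3 ← r3 − 3·r1
  [ 1   0  -2   0  -2  -1 ]
  [ 0  -1   2  -3  15  -9 ]
  [ 0   0   0   0   0   0 ]
  [ 1   0  -2  -1   2  -3 ]
r4 ← r4 − r1
  [ 1   0  -2   0  -2  -1 ]
  [ 0  -1   2  -3  15  -9 ]
  [ 0   0   0   0   0   0 ]
  [ 0   0   0  -1   4  -2 ]
r2 ← -1·r2
  [ 1  0  -2   0   -2  -1 ]
  [ 0  1  -2   3  -15   9 ]
  [ 0  0   0   0    0   0 ]
  [ 0  0   0  -1    4  -2 ]
r3 ↔ r4
  [ 1  0  -2   0   -2  -1 ]
  [ 0  1  -2   3  -15   9 ]
  [ 0  0   0  -1    4  -2 ]
  [ 0  0   0   0    0   0 ]
r3 ← -1·r3
  [ 1  0  -2  0   -2  -1 ]
  [ 0  1  -2  3  -15   9 ]
  [ 0  0   0  1   -4   2 ]
  [ 0  0   0  0    0   0 ]
r2 ← r2 − 3·r3
  [ 1  0  -2  0  -2  -1 ]
  [ 0  1  -2  0  -3   3 ]
  [ 0  0   0  1  -4   2 ]
  [ 0  0   0  0   0   0 ]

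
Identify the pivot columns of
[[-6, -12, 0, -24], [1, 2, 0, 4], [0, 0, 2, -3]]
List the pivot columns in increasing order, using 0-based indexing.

R1 := -1/6·R1
  [ 1  2  0   4 ]
  [ 1  2  0   4 ]
  [ 0  0  2  -3 ]
R2 := R2 − R1
  [ 1  2  0   4 ]
  [ 0  0  0   0 ]
  [ 0  0  2  -3 ]
R2 <=> R3
  [ 1  2  0   4 ]
  [ 0  0  2  -3 ]
  [ 0  0  0   0 ]
R2 := 1/2·R2
  [ 1  2  0     4 ]
  [ 0  0  1  -3/2 ]
  [ 0  0  0     0 ]
Pivot columns are the columns containing a leading 1.

0, 2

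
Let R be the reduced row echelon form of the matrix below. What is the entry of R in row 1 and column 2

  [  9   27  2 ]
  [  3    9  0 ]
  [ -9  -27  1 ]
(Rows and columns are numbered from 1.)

3

r1 ← 1/9·r1
  [  1    3  2/9 ]
  [  3    9    0 ]
  [ -9  -27    1 ]
r2 ← r2 − 3·r1
  [  1    3   2/9 ]
  [  0    0  -2/3 ]
  [ -9  -27     1 ]
r3 ← r3 + 9·r1
  [ 1  3   2/9 ]
  [ 0  0  -2/3 ]
  [ 0  0     3 ]
r2 ← -3/2·r2
  [ 1  3  2/9 ]
  [ 0  0    1 ]
  [ 0  0    3 ]
r3 ← r3 − 3·r2
  [ 1  3  2/9 ]
  [ 0  0    1 ]
  [ 0  0    0 ]
r1 ← r1 − 2/9·r2
  [ 1  3  0 ]
  [ 0  0  1 ]
  [ 0  0  0 ]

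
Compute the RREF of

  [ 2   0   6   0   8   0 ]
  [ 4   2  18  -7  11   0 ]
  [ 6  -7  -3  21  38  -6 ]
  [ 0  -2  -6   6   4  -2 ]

Multiply R1 by 1/2.
  [ 1   0   3   0   4   0 ]
  [ 4   2  18  -7  11   0 ]
  [ 6  -7  -3  21  38  -6 ]
  [ 0  -2  -6   6   4  -2 ]
Subtract 4 times R1 from R2.
  [ 1   0   3   0   4   0 ]
  [ 0   2   6  -7  -5   0 ]
  [ 6  -7  -3  21  38  -6 ]
  [ 0  -2  -6   6   4  -2 ]
Subtract 6 times R1 from R3.
  [ 1   0    3   0   4   0 ]
  [ 0   2    6  -7  -5   0 ]
  [ 0  -7  -21  21  14  -6 ]
  [ 0  -2   -6   6   4  -2 ]
Multiply R2 by 1/2.
  [ 1   0    3     0     4   0 ]
  [ 0   1    3  -7/2  -5/2   0 ]
  [ 0  -7  -21    21    14  -6 ]
  [ 0  -2   -6     6     4  -2 ]
Add 7 times R2 to R3.
  [ 1   0   3     0     4   0 ]
  [ 0   1   3  -7/2  -5/2   0 ]
  [ 0   0   0  -7/2  -7/2  -6 ]
  [ 0  -2  -6     6     4  -2 ]
Add 2 times R2 to R4.
  [ 1  0  3     0     4   0 ]
  [ 0  1  3  -7/2  -5/2   0 ]
  [ 0  0  0  -7/2  -7/2  -6 ]
  [ 0  0  0    -1    -1  -2 ]
Multiply R3 by -2/7.
  [ 1  0  3     0     4     0 ]
  [ 0  1  3  -7/2  -5/2     0 ]
  [ 0  0  0     1     1  12/7 ]
  [ 0  0  0    -1    -1    -2 ]
Add R3 to R4.
  [ 1  0  3     0     4     0 ]
  [ 0  1  3  -7/2  -5/2     0 ]
  [ 0  0  0     1     1  12/7 ]
  [ 0  0  0     0     0  -2/7 ]
Multiply R4 by -7/2.
  [ 1  0  3     0     4     0 ]
  [ 0  1  3  -7/2  -5/2     0 ]
  [ 0  0  0     1     1  12/7 ]
  [ 0  0  0     0     0     1 ]
Subtract 12/7 times R4 from R3.
  [ 1  0  3     0     4  0 ]
  [ 0  1  3  -7/2  -5/2  0 ]
  [ 0  0  0     1     1  0 ]
  [ 0  0  0     0     0  1 ]
Add 7/2 times R3 to R2.
  [ 1  0  3  0  4  0 ]
  [ 0  1  3  0  1  0 ]
  [ 0  0  0  1  1  0 ]
  [ 0  0  0  0  0  1 ]

[[1, 0, 3, 0, 4, 0], [0, 1, 3, 0, 1, 0], [0, 0, 0, 1, 1, 0], [0, 0, 0, 0, 0, 1]]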